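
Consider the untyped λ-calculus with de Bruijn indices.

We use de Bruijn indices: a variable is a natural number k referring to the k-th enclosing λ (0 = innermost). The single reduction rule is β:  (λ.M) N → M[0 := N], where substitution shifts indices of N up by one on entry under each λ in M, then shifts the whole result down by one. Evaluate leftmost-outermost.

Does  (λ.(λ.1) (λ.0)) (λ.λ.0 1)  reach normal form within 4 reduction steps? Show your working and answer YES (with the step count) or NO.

  start: (λ.(λ.1) (λ.0)) (λ.λ.0 1)
  [1] (λ.λ.λ.0 1) (λ.0)
  [2] λ.λ.0 1

Answer: YES — reaches normal form λ.λ.0 1 in 2 ≤ 4 steps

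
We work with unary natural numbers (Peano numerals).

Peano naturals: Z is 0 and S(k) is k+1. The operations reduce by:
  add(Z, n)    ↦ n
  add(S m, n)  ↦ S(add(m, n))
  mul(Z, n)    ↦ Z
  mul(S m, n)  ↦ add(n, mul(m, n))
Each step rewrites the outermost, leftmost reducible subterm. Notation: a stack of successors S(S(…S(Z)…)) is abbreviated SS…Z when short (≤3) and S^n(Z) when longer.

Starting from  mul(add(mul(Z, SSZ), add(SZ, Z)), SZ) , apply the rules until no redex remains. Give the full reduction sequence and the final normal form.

Answer: normal form = SZ  (in 8 steps)

Reduction:
  start: mul(add(mul(Z, SSZ), add(SZ, Z)), SZ)
  [1] mul(add(Z, add(SZ, Z)), SZ)
  [2] mul(add(SZ, Z), SZ)
  [3] mul(S(add(Z, Z)), SZ)
  [4] add(SZ, mul(add(Z, Z), SZ))
  [5] S(add(Z, mul(add(Z, Z), SZ)))
  [6] S(mul(add(Z, Z), SZ))
  [7] S(mul(Z, SZ))
  [8] SZ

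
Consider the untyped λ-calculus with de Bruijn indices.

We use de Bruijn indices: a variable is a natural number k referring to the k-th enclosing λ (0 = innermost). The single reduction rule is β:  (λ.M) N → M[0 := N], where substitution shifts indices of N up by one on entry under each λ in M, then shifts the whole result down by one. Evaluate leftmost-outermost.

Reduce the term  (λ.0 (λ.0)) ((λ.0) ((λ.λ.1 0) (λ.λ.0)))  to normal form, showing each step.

  start: (λ.0 (λ.0)) ((λ.0) ((λ.λ.1 0) (λ.λ.0)))
  step 1: (λ.0) ((λ.λ.1 0) (λ.λ.0)) (λ.0)
  step 2: (λ.λ.1 0) (λ.λ.0) (λ.0)
  step 3: (λ.(λ.λ.0) 0) (λ.0)
  step 4: (λ.λ.0) (λ.0)
  step 5: λ.0

Answer: normal form = λ.0  (in 5 steps)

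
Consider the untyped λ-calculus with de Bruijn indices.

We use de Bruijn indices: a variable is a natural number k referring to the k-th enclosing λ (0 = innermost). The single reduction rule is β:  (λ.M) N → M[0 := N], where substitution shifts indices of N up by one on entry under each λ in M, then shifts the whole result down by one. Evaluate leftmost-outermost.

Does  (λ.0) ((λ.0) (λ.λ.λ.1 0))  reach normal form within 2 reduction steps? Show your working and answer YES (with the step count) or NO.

Answer: YES — reaches normal form λ.λ.λ.1 0 in 2 ≤ 2 steps

Working:
  start: (λ.0) ((λ.0) (λ.λ.λ.1 0))
  step 1: (λ.0) (λ.λ.λ.1 0)
  step 2: λ.λ.λ.1 0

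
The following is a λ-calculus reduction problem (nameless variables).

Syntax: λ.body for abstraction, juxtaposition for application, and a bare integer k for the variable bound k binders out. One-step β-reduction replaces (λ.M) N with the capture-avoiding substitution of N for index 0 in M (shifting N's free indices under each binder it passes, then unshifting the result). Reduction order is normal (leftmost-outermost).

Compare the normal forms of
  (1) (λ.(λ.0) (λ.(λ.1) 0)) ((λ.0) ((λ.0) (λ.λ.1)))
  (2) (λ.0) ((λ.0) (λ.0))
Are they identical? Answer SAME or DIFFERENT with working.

Answer: SAME — A ⇓ λ.0, B ⇓ λ.0

Derivation:
Term A:
  start: (λ.(λ.0) (λ.(λ.1) 0)) ((λ.0) ((λ.0) (λ.λ.1)))
  step 1: (λ.0) (λ.(λ.1) 0)
  step 2: λ.(λ.1) 0
  step 3: λ.0

Term B:
  start: (λ.0) ((λ.0) (λ.0))
  step 1: (λ.0) (λ.0)
  step 2: λ.0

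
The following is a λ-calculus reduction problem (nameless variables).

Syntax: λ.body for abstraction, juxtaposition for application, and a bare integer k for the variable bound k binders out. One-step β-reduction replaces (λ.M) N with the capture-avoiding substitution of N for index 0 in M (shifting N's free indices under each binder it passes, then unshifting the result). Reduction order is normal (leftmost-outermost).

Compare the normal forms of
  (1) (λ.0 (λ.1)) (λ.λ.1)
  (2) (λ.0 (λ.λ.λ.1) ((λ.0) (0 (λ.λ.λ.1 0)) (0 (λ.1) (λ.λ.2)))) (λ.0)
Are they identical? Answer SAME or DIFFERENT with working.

Term A:
  start: (λ.0 (λ.1)) (λ.λ.1)
  →1  (λ.λ.1) (λ.λ.λ.1)
  →2  λ.λ.λ.λ.1

Term B:
  start: (λ.0 (λ.λ.λ.1) ((λ.0) (0 (λ.λ.λ.1 0)) (0 (λ.1) (λ.λ.2)))) (λ.0)
  →1  (λ.0) (λ.λ.λ.1) ((λ.0) ((λ.0) (λ.λ.λ.1 0)) ((λ.0) (λ.λ.0) (λ.λ.λ.0)))
  →2  (λ.λ.λ.1) ((λ.0) ((λ.0) (λ.λ.λ.1 0)) ((λ.0) (λ.λ.0) (λ.λ.λ.0)))
  →3  λ.λ.1

Answer: DIFFERENT — A ⇓ λ.λ.λ.λ.1, B ⇓ λ.λ.1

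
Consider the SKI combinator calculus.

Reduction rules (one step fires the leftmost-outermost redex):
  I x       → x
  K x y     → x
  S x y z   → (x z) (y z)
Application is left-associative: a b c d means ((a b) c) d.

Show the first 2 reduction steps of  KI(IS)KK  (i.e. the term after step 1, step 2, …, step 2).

  start: KI(IS)KK
  step 1: IKK
  step 2: KK

Answer: after 2 steps: KK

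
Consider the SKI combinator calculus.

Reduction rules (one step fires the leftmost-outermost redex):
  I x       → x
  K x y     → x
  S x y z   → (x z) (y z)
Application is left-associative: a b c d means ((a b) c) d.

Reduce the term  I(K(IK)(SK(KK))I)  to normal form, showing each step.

Answer: normal form = KI  (in 3 steps)

Working:
  start: I(K(IK)(SK(KK))I)
  →1  K(IK)(SK(KK))I
  →2  IKI
  →3  KI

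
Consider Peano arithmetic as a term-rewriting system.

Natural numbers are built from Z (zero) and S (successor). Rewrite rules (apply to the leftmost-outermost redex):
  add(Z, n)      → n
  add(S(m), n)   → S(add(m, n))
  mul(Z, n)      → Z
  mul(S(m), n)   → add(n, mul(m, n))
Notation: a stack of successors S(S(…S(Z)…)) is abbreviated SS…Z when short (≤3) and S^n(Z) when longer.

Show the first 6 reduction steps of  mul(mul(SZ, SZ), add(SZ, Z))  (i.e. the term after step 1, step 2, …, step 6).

  start: mul(mul(SZ, SZ), add(SZ, Z))
  →1  mul(add(SZ, mul(Z, SZ)), add(SZ, Z))
  →2  mul(S(add(Z, mul(Z, SZ))), add(SZ, Z))
  →3  add(add(SZ, Z), mul(add(Z, mul(Z, SZ)), add(SZ, Z)))
  →4  add(S(add(Z, Z)), mul(add(Z, mul(Z, SZ)), add(SZ, Z)))
  →5  S(add(add(Z, Z), mul(add(Z, mul(Z, SZ)), add(SZ, Z))))
  →6  S(add(Z, mul(add(Z, mul(Z, SZ)), add(SZ, Z))))

Answer: after 6 steps: S(add(Z, mul(add(Z, mul(Z, SZ)), add(SZ, Z))))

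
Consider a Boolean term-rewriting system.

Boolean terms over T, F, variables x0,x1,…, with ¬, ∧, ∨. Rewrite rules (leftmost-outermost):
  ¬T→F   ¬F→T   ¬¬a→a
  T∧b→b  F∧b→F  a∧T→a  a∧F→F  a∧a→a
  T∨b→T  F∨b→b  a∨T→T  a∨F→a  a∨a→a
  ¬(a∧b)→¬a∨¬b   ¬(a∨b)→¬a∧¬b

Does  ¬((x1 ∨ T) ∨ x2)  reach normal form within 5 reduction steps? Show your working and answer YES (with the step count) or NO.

  start: ¬((x1 ∨ T) ∨ x2)
  [1] ¬(x1 ∨ T) ∧ ¬x2
  [2] (¬x1 ∧ ¬T) ∧ ¬x2
  [3] (¬x1 ∧ F) ∧ ¬x2
  [4] F ∧ ¬x2
  [5] F

Answer: YES — reaches normal form F in 5 ≤ 5 steps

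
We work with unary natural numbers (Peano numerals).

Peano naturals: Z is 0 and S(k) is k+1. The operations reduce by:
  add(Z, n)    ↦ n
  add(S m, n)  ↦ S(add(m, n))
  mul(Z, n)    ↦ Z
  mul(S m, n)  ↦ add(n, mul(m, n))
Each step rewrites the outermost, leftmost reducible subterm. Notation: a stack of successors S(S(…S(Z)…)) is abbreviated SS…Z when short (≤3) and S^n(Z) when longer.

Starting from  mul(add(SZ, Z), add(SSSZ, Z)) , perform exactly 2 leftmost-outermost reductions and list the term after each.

Answer: after 2 steps: add(add(SSSZ, Z), mul(add(Z, Z), add(SSSZ, Z)))

Derivation:
  start: mul(add(SZ, Z), add(SSSZ, Z))
  [1] mul(S(add(Z, Z)), add(SSSZ, Z))
  [2] add(add(SSSZ, Z), mul(add(Z, Z), add(SSSZ, Z)))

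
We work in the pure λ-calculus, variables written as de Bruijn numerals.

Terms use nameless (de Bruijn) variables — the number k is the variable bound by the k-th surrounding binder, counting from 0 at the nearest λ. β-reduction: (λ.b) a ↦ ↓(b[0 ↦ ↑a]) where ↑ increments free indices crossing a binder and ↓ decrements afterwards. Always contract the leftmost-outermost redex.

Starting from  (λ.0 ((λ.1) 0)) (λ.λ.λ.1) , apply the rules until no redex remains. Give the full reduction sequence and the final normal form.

Answer: normal form = λ.λ.1  (in 2 steps)

Reduction:
  start: (λ.0 ((λ.1) 0)) (λ.λ.λ.1)
  [1] (λ.λ.λ.1) ((λ.λ.λ.λ.1) (λ.λ.λ.1))
  [2] λ.λ.1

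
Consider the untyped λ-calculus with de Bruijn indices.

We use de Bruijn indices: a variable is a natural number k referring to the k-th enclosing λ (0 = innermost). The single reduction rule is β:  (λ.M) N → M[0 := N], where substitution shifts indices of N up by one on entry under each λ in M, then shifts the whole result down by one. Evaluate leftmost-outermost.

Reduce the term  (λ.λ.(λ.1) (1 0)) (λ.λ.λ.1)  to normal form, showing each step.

Answer: normal form = λ.0  (in 2 steps)

Working:
  start: (λ.λ.(λ.1) (1 0)) (λ.λ.λ.1)
  →1  λ.(λ.1) ((λ.λ.λ.1) 0)
  →2  λ.0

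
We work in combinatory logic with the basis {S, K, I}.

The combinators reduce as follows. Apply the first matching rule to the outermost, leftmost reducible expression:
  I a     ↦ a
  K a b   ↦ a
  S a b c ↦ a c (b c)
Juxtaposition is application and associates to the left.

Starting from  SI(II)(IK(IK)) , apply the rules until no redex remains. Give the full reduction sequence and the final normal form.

Answer: normal form = K  (in 5 steps)

Working:
  start: SI(II)(IK(IK))
  step 1: I(IK(IK))(II(IK(IK)))
  step 2: IK(IK)(II(IK(IK)))
  step 3: K(IK)(II(IK(IK)))
  step 4: IK
  step 5: K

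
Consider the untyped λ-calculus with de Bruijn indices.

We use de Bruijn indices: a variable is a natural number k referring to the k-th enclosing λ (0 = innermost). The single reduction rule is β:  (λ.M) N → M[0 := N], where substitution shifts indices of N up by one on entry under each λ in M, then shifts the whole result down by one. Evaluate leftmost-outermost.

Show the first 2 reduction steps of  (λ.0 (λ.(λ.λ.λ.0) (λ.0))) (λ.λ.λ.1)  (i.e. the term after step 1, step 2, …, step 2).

Answer: after 2 steps: λ.λ.1

Derivation:
  start: (λ.0 (λ.(λ.λ.λ.0) (λ.0))) (λ.λ.λ.1)
  step 1: (λ.λ.λ.1) (λ.(λ.λ.λ.0) (λ.0))
  step 2: λ.λ.1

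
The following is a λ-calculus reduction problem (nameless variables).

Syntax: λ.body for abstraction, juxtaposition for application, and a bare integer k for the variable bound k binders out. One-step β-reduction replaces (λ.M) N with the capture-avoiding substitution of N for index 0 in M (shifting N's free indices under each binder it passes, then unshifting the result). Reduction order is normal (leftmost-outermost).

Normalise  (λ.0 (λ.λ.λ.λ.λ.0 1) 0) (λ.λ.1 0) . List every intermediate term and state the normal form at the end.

Answer: normal form = λ.λ.λ.λ.0 1  (in 4 steps)

Reduction:
  start: (λ.0 (λ.λ.λ.λ.λ.0 1) 0) (λ.λ.1 0)
  [1] (λ.λ.1 0) (λ.λ.λ.λ.λ.0 1) (λ.λ.1 0)
  [2] (λ.(λ.λ.λ.λ.λ.0 1) 0) (λ.λ.1 0)
  [3] (λ.λ.λ.λ.λ.0 1) (λ.λ.1 0)
  [4] λ.λ.λ.λ.0 1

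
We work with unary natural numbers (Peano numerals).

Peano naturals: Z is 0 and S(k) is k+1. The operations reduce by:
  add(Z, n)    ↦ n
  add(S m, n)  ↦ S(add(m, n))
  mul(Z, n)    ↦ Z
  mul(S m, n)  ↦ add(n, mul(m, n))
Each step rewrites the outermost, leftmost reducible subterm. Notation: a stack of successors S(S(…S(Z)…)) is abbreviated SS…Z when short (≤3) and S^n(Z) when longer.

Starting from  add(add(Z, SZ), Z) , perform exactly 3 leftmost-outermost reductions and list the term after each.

  start: add(add(Z, SZ), Z)
  [1] add(SZ, Z)
  [2] S(add(Z, Z))
  [3] SZ

Answer: after 3 steps: SZ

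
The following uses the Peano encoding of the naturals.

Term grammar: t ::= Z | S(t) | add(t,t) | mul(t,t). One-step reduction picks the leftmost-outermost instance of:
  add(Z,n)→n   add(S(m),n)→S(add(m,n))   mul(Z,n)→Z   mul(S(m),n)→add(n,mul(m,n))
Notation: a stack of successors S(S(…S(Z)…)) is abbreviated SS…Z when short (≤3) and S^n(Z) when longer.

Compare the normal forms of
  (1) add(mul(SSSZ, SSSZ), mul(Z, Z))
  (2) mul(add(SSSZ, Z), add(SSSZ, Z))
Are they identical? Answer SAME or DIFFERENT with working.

Answer: SAME — A ⇓ S^9(Z), B ⇓ S^9(Z)

Reduction:
Term A:
  start: add(mul(SSSZ, SSSZ), mul(Z, Z))
  [1] add(add(SSSZ, mul(SSZ, SSSZ)), mul(Z, Z))
  [2] add(S(add(SSZ, mul(SSZ, SSSZ))), mul(Z, Z))
  [3] S(add(add(SSZ, mul(SSZ, SSSZ)), mul(Z, Z)))
  [4] S(add(S(add(SZ, mul(SSZ, SSSZ))), mul(Z, Z)))
  [5] S(S(add(add(SZ, mul(SSZ, SSSZ)), mul(Z, Z))))
  [6] S(S(add(S(add(Z, mul(SSZ, SSSZ))), mul(Z, Z))))
  [7] S(S(S(add(add(Z, mul(SSZ, SSSZ)), mul(Z, Z)))))
  [8] S(S(S(add(mul(SSZ, SSSZ), mul(Z, Z)))))
  [9] S(S(S(add(add(SSSZ, mul(SZ, SSSZ)), mul(Z, Z)))))
  [10] S(S(S(add(S(add(SSZ, mul(SZ, SSSZ))), mul(Z, Z)))))
  [11] S(S(S(S(add(add(SSZ, mul(SZ, SSSZ)), mul(Z, Z))))))
  [12] S(S(S(S(add(S(add(SZ, mul(SZ, SSSZ))), mul(Z, Z))))))
  [13] S(S(S(S(S(add(add(SZ, mul(SZ, SSSZ)), mul(Z, Z)))))))
  [14] S(S(S(S(S(add(S(add(Z, mul(SZ, SSSZ))), mul(Z, Z)))))))
  [15] S(S(S(S(S(S(add(add(Z, mul(SZ, SSSZ)), mul(Z, Z))))))))
  [16] S(S(S(S(S(S(add(mul(SZ, SSSZ), mul(Z, Z))))))))
  [17] S(S(S(S(S(S(add(add(SSSZ, mul(Z, SSSZ)), mul(Z, Z))))))))
  [18] S(S(S(S(S(S(add(S(add(SSZ, mul(Z, SSSZ))), mul(Z, Z))))))))
  [19] S(S(S(S(S(S(S(add(add(SSZ, mul(Z, SSSZ)), mul(Z, Z)))))))))
  [20] S(S(S(S(S(S(S(add(S(add(SZ, mul(Z, SSSZ))), mul(Z, Z)))))))))
  [21] S(S(S(S(S(S(S(S(add(add(SZ, mul(Z, SSSZ)), mul(Z, Z))))))))))
  [22] S(S(S(S(S(S(S(S(add(S(add(Z, mul(Z, SSSZ))), mul(Z, Z))))))))))
  [23] S(S(S(S(S(S(S(S(S(add(add(Z, mul(Z, SSSZ)), mul(Z, Z)))))))))))
  [24] S(S(S(S(S(S(S(S(S(add(mul(Z, SSSZ), mul(Z, Z)))))))))))
  [25] S(S(S(S(S(S(S(S(S(add(Z, mul(Z, Z)))))))))))
  [26] S(S(S(S(S(S(S(S(S(mul(Z, Z))))))))))
  [27] S^9(Z)

Term B:
  start: mul(add(SSSZ, Z), add(SSSZ, Z))
  [1] mul(S(add(SSZ, Z)), add(SSSZ, Z))
  [2] add(add(SSSZ, Z), mul(add(SSZ, Z), add(SSSZ, Z)))
  [3] add(S(add(SSZ, Z)), mul(add(SSZ, Z), add(SSSZ, Z)))
  [4] S(add(add(SSZ, Z), mul(add(SSZ, Z), add(SSSZ, Z))))
  [5] S(add(S(add(SZ, Z)), mul(add(SSZ, Z), add(SSSZ, Z))))
  [6] S(S(add(add(SZ, Z), mul(add(SSZ, Z), add(SSSZ, Z)))))
  [7] S(S(add(S(add(Z, Z)), mul(add(SSZ, Z), add(SSSZ, Z)))))
  [8] S(S(S(add(add(Z, Z), mul(add(SSZ, Z), add(SSSZ, Z))))))
  [9] S(S(S(add(Z, mul(add(SSZ, Z), add(SSSZ, Z))))))
  [10] S(S(S(mul(add(SSZ, Z), add(SSSZ, Z)))))
  [11] S(S(S(mul(S(add(SZ, Z)), add(SSSZ, Z)))))
  [12] S(S(S(add(add(SSSZ, Z), mul(add(SZ, Z), add(SSSZ, Z))))))
  [13] S(S(S(add(S(add(SSZ, Z)), mul(add(SZ, Z), add(SSSZ, Z))))))
  [14] S(S(S(S(add(add(SSZ, Z), mul(add(SZ, Z), add(SSSZ, Z)))))))
  [15] S(S(S(S(add(S(add(SZ, Z)), mul(add(SZ, Z), add(SSSZ, Z)))))))
  [16] S(S(S(S(S(add(add(SZ, Z), mul(add(SZ, Z), add(SSSZ, Z))))))))
  [17] S(S(S(S(S(add(S(add(Z, Z)), mul(add(SZ, Z), add(SSSZ, Z))))))))
  [18] S(S(S(S(S(S(add(add(Z, Z), mul(add(SZ, Z), add(SSSZ, Z)))))))))
  [19] S(S(S(S(S(S(add(Z, mul(add(SZ, Z), add(SSSZ, Z)))))))))
  [20] S(S(S(S(S(S(mul(add(SZ, Z), add(SSSZ, Z))))))))
  [21] S(S(S(S(S(S(mul(S(add(Z, Z)), add(SSSZ, Z))))))))
  [22] S(S(S(S(S(S(add(add(SSSZ, Z), mul(add(Z, Z), add(SSSZ, Z)))))))))
  [23] S(S(S(S(S(S(add(S(add(SSZ, Z)), mul(add(Z, Z), add(SSSZ, Z)))))))))
  [24] S(S(S(S(S(S(S(add(add(SSZ, Z), mul(add(Z, Z), add(SSSZ, Z))))))))))
  [25] S(S(S(S(S(S(S(add(S(add(SZ, Z)), mul(add(Z, Z), add(SSSZ, Z))))))))))
  [26] S(S(S(S(S(S(S(S(add(add(SZ, Z), mul(add(Z, Z), add(SSSZ, Z)))))))))))
  [27] S(S(S(S(S(S(S(S(add(S(add(Z, Z)), mul(add(Z, Z), add(SSSZ, Z)))))))))))
  [28] S(S(S(S(S(S(S(S(S(add(add(Z, Z), mul(add(Z, Z), add(SSSZ, Z))))))))))))
  [29] S(S(S(S(S(S(S(S(S(add(Z, mul(add(Z, Z), add(SSSZ, Z))))))))))))
  [30] S(S(S(S(S(S(S(S(S(mul(add(Z, Z), add(SSSZ, Z)))))))))))
  [31] S(S(S(S(S(S(S(S(S(mul(Z, add(SSSZ, Z)))))))))))
  [32] S^9(Z)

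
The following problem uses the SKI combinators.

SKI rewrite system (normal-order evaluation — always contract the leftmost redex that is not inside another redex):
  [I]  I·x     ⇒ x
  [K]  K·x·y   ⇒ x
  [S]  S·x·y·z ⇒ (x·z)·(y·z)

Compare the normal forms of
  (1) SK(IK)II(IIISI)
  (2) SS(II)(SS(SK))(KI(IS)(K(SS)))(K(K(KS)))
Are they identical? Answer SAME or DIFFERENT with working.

Term A:
  start: SK(IK)II(IIISI)
  [1] KI(IKI)I(IIISI)
  [2] II(IIISI)
  [3] I(IIISI)
  [4] IIISI
  [5] IISI
  [6] ISI
  [7] SI

Term B:
  start: SS(II)(SS(SK))(KI(IS)(K(SS)))(K(K(KS)))
  [1] S(SS(SK))(II(SS(SK)))(KI(IS)(K(SS)))(K(K(KS)))
  [2] SS(SK)(KI(IS)(K(SS)))(II(SS(SK))(KI(IS)(K(SS))))(K(K(KS)))
  [3] S(KI(IS)(K(SS)))(SK(KI(IS)(K(SS))))(II(SS(SK))(KI(IS)(K(SS))))(K(K(KS)))
  [4] KI(IS)(K(SS))(II(SS(SK))(KI(IS)(K(SS))))(SK(KI(IS)(K(SS)))(II(SS(SK))(KI(IS)(K(SS)))))(K(K(KS)))
  [5] I(K(SS))(II(SS(SK))(KI(IS)(K(SS))))(SK(KI(IS)(K(SS)))(II(SS(SK))(KI(IS)(K(SS)))))(K(K(KS)))
  [6] K(SS)(II(SS(SK))(KI(IS)(K(SS))))(SK(KI(IS)(K(SS)))(II(SS(SK))(KI(IS)(K(SS)))))(K(K(KS)))
  [7] SS(SK(KI(IS)(K(SS)))(II(SS(SK))(KI(IS)(K(SS)))))(K(K(KS)))
  [8] S(K(K(KS)))(SK(KI(IS)(K(SS)))(II(SS(SK))(KI(IS)(K(SS))))(K(K(KS))))
  [9] S(K(K(KS)))(K(II(SS(SK))(KI(IS)(K(SS))))(KI(IS)(K(SS))(II(SS(SK))(KI(IS)(K(SS)))))(K(K(KS))))
  [10] S(K(K(KS)))(II(SS(SK))(KI(IS)(K(SS)))(K(K(KS))))
  [11] S(K(K(KS)))(I(SS(SK))(KI(IS)(K(SS)))(K(K(KS))))
  [12] S(K(K(KS)))(SS(SK)(KI(IS)(K(SS)))(K(K(KS))))
  [13] S(K(K(KS)))(S(KI(IS)(K(SS)))(SK(KI(IS)(K(SS))))(K(K(KS))))
  [14] S(K(K(KS)))(KI(IS)(K(SS))(K(K(KS)))(SK(KI(IS)(K(SS)))(K(K(KS)))))
  [15] S(K(K(KS)))(I(K(SS))(K(K(KS)))(SK(KI(IS)(K(SS)))(K(K(KS)))))
  [16] S(K(K(KS)))(K(SS)(K(K(KS)))(SK(KI(IS)(K(SS)))(K(K(KS)))))
  [17] S(K(K(KS)))(SS(SK(KI(IS)(K(SS)))(K(K(KS)))))
  [18] S(K(K(KS)))(SS(K(K(K(KS)))(KI(IS)(K(SS))(K(K(KS))))))
  [19] S(K(K(KS)))(SS(K(K(KS))))

Answer: DIFFERENT — A ⇓ SI, B ⇓ S(K(K(KS)))(SS(K(K(KS))))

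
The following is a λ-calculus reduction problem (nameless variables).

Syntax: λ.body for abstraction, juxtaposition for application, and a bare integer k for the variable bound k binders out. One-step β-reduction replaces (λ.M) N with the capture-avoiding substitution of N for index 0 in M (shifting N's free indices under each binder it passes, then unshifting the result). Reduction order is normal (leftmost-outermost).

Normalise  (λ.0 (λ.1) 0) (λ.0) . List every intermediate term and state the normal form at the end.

  start: (λ.0 (λ.1) 0) (λ.0)
  →1  (λ.0) (λ.λ.0) (λ.0)
  →2  (λ.λ.0) (λ.0)
  →3  λ.0

Answer: normal form = λ.0  (in 3 steps)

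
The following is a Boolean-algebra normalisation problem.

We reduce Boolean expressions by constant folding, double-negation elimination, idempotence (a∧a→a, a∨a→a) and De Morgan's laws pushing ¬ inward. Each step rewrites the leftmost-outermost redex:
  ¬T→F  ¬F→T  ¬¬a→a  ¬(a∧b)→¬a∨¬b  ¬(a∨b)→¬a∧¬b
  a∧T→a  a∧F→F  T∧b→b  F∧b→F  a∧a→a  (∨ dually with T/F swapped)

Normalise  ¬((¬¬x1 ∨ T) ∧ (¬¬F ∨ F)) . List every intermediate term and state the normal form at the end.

  start: ¬((¬¬x1 ∨ T) ∧ (¬¬F ∨ F))
  step 1: ¬(¬¬x1 ∨ T) ∨ ¬(¬¬F ∨ F)
  step 2: (¬¬¬x1 ∧ ¬T) ∨ ¬(¬¬F ∨ F)
  step 3: (¬x1 ∧ ¬T) ∨ ¬(¬¬F ∨ F)
  step 4: (¬x1 ∧ F) ∨ ¬(¬¬F ∨ F)
  step 5: F ∨ ¬(¬¬F ∨ F)
  step 6: ¬(¬¬F ∨ F)
  step 7: ¬¬¬F ∧ ¬F
  step 8: ¬F ∧ ¬F
  step 9: ¬F
  step 10: T

Answer: normal form = T  (in 10 steps)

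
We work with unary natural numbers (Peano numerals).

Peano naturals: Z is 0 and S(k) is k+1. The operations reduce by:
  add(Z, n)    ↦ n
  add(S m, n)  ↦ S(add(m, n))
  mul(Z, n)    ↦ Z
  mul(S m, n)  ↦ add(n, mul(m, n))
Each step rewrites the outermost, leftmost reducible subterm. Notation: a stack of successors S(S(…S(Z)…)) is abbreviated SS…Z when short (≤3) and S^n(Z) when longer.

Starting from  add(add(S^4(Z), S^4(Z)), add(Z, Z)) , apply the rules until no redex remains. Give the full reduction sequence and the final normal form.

  start: add(add(S^4(Z), S^4(Z)), add(Z, Z))
  →1  add(S(add(SSSZ, S^4(Z))), add(Z, Z))
  →2  S(add(add(SSSZ, S^4(Z)), add(Z, Z)))
  →3  S(add(S(add(SSZ, S^4(Z))), add(Z, Z)))
  →4  S(S(add(add(SSZ, S^4(Z)), add(Z, Z))))
  →5  S(S(add(S(add(SZ, S^4(Z))), add(Z, Z))))
  →6  S(S(S(add(add(SZ, S^4(Z)), add(Z, Z)))))
  →7  S(S(S(add(S(add(Z, S^4(Z))), add(Z, Z)))))
  →8  S(S(S(S(add(add(Z, S^4(Z)), add(Z, Z))))))
  →9  S(S(S(S(add(S^4(Z), add(Z, Z))))))
  →10  S(S(S(S(S(add(SSSZ, add(Z, Z)))))))
  →11  S(S(S(S(S(S(add(SSZ, add(Z, Z))))))))
  →12  S(S(S(S(S(S(S(add(SZ, add(Z, Z)))))))))
  →13  S(S(S(S(S(S(S(S(add(Z, add(Z, Z))))))))))
  →14  S(S(S(S(S(S(S(S(add(Z, Z)))))))))
  →15  S^8(Z)

Answer: normal form = S^8(Z)  (in 15 steps)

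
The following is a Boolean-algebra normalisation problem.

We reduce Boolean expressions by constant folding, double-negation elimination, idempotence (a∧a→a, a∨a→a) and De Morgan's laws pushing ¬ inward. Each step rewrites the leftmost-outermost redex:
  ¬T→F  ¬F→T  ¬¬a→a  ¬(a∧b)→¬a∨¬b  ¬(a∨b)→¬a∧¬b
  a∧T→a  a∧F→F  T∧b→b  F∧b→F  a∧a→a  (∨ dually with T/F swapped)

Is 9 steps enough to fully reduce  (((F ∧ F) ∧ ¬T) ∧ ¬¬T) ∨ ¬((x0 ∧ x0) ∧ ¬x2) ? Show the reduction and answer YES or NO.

Answer: YES — reaches normal form ¬x0 ∨ x2 in 8 ≤ 9 steps

Working:
  start: (((F ∧ F) ∧ ¬T) ∧ ¬¬T) ∨ ¬((x0 ∧ x0) ∧ ¬x2)
  step 1: ((F ∧ ¬T) ∧ ¬¬T) ∨ ¬((x0 ∧ x0) ∧ ¬x2)
  step 2: (F ∧ ¬¬T) ∨ ¬((x0 ∧ x0) ∧ ¬x2)
  step 3: F ∨ ¬((x0 ∧ x0) ∧ ¬x2)
  step 4: ¬((x0 ∧ x0) ∧ ¬x2)
  step 5: ¬(x0 ∧ x0) ∨ ¬¬x2
  step 6: (¬x0 ∨ ¬x0) ∨ ¬¬x2
  step 7: ¬x0 ∨ ¬¬x2
  step 8: ¬x0 ∨ x2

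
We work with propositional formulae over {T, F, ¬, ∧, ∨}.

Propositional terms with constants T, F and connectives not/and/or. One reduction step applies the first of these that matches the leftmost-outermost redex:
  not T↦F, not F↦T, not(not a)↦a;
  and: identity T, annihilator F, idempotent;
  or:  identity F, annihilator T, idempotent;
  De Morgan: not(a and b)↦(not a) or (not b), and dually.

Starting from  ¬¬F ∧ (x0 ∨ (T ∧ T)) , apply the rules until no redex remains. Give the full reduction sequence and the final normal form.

  start: ¬¬F ∧ (x0 ∨ (T ∧ T))
  →1  F ∧ (x0 ∨ (T ∧ T))
  →2  F

Answer: normal form = F  (in 2 steps)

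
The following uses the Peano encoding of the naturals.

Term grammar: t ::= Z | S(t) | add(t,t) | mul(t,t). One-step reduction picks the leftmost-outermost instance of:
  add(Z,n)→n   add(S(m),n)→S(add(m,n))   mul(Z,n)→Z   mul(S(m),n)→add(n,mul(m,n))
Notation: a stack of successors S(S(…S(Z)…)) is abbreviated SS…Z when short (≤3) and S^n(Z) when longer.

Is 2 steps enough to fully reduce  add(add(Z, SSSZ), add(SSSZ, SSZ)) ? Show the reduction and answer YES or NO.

Answer: NO — after 2 steps the term is S(add(SSZ, add(SSSZ, SSZ))), not yet normal

Reduction:
  start: add(add(Z, SSSZ), add(SSSZ, SSZ))
  →1  add(SSSZ, add(SSSZ, SSZ))
  →2  S(add(SSZ, add(SSSZ, SSZ)))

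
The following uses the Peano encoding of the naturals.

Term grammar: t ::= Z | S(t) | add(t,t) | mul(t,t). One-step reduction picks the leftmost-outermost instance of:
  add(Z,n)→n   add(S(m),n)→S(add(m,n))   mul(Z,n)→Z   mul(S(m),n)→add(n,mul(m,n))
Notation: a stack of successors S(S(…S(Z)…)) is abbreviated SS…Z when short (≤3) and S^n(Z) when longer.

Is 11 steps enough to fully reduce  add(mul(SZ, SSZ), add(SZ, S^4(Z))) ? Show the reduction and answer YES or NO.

Answer: YES — reaches normal form S^7(Z) in 10 ≤ 11 steps

Derivation:
  start: add(mul(SZ, SSZ), add(SZ, S^4(Z)))
  [1] add(add(SSZ, mul(Z, SSZ)), add(SZ, S^4(Z)))
  [2] add(S(add(SZ, mul(Z, SSZ))), add(SZ, S^4(Z)))
  [3] S(add(add(SZ, mul(Z, SSZ)), add(SZ, S^4(Z))))
  [4] S(add(S(add(Z, mul(Z, SSZ))), add(SZ, S^4(Z))))
  [5] S(S(add(add(Z, mul(Z, SSZ)), add(SZ, S^4(Z)))))
  [6] S(S(add(mul(Z, SSZ), add(SZ, S^4(Z)))))
  [7] S(S(add(Z, add(SZ, S^4(Z)))))
  [8] S(S(add(SZ, S^4(Z))))
  [9] S(S(S(add(Z, S^4(Z)))))
  [10] S^7(Z)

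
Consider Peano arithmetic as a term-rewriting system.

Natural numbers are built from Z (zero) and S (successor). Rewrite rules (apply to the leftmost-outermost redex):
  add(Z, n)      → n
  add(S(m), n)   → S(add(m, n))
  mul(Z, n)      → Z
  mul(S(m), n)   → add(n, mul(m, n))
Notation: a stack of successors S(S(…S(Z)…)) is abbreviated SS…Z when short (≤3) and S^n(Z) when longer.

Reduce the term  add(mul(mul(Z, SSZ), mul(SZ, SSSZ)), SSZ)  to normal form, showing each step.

Answer: normal form = SSZ  (in 3 steps)

Working:
  start: add(mul(mul(Z, SSZ), mul(SZ, SSSZ)), SSZ)
  step 1: add(mul(Z, mul(SZ, SSSZ)), SSZ)
  step 2: add(Z, SSZ)
  step 3: SSZ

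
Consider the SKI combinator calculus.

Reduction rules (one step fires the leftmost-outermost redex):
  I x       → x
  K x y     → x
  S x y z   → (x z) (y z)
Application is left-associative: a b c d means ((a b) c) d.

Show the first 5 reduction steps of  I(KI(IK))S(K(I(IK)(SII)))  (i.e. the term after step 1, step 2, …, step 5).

Answer: after 5 steps: S(K(K(SII)))

Reduction:
  start: I(KI(IK))S(K(I(IK)(SII)))
  →1  KI(IK)S(K(I(IK)(SII)))
  →2  IS(K(I(IK)(SII)))
  →3  S(K(I(IK)(SII)))
  →4  S(K(IK(SII)))
  →5  S(K(K(SII)))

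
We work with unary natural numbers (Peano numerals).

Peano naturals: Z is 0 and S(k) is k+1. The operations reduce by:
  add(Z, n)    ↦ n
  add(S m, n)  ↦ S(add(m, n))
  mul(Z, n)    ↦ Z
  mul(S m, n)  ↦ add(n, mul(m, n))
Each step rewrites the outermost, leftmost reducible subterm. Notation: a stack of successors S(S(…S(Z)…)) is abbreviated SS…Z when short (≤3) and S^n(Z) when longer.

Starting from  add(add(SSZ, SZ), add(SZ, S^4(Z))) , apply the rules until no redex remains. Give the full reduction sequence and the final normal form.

Answer: normal form = S^8(Z)  (in 9 steps)

Derivation:
  start: add(add(SSZ, SZ), add(SZ, S^4(Z)))
  [1] add(S(add(SZ, SZ)), add(SZ, S^4(Z)))
  [2] S(add(add(SZ, SZ), add(SZ, S^4(Z))))
  [3] S(add(S(add(Z, SZ)), add(SZ, S^4(Z))))
  [4] S(S(add(add(Z, SZ), add(SZ, S^4(Z)))))
  [5] S(S(add(SZ, add(SZ, S^4(Z)))))
  [6] S(S(S(add(Z, add(SZ, S^4(Z))))))
  [7] S(S(S(add(SZ, S^4(Z)))))
  [8] S(S(S(S(add(Z, S^4(Z))))))
  [9] S^8(Z)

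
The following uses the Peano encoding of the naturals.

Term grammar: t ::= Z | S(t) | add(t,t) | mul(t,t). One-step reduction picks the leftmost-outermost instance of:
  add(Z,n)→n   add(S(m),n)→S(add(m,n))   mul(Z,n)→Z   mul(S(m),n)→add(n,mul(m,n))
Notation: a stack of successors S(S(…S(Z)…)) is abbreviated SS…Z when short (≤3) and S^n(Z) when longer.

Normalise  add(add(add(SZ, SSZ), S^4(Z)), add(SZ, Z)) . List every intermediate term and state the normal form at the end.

Answer: normal form = S^8(Z)  (in 16 steps)

Derivation:
  start: add(add(add(SZ, SSZ), S^4(Z)), add(SZ, Z))
  step 1: add(add(S(add(Z, SSZ)), S^4(Z)), add(SZ, Z))
  step 2: add(S(add(add(Z, SSZ), S^4(Z))), add(SZ, Z))
  step 3: S(add(add(add(Z, SSZ), S^4(Z)), add(SZ, Z)))
  step 4: S(add(add(SSZ, S^4(Z)), add(SZ, Z)))
  step 5: S(add(S(add(SZ, S^4(Z))), add(SZ, Z)))
  step 6: S(S(add(add(SZ, S^4(Z)), add(SZ, Z))))
  step 7: S(S(add(S(add(Z, S^4(Z))), add(SZ, Z))))
  step 8: S(S(S(add(add(Z, S^4(Z)), add(SZ, Z)))))
  step 9: S(S(S(add(S^4(Z), add(SZ, Z)))))
  step 10: S(S(S(S(add(SSSZ, add(SZ, Z))))))
  step 11: S(S(S(S(S(add(SSZ, add(SZ, Z)))))))
  step 12: S(S(S(S(S(S(add(SZ, add(SZ, Z))))))))
  step 13: S(S(S(S(S(S(S(add(Z, add(SZ, Z)))))))))
  step 14: S(S(S(S(S(S(S(add(SZ, Z))))))))
  step 15: S(S(S(S(S(S(S(S(add(Z, Z)))))))))
  step 16: S^8(Z)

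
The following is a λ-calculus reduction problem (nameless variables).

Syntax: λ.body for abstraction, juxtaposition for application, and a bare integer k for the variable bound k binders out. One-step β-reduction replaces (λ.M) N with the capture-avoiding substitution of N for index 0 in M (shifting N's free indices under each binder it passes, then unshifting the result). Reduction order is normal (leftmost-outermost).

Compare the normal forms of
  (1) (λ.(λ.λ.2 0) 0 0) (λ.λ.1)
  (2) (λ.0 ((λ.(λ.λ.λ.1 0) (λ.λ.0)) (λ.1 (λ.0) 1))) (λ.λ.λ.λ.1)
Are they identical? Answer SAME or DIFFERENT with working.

Term A:
  start: (λ.(λ.λ.2 0) 0 0) (λ.λ.1)
  step 1: (λ.λ.(λ.λ.1) 0) (λ.λ.1) (λ.λ.1)
  step 2: (λ.(λ.λ.1) 0) (λ.λ.1)
  step 3: (λ.λ.1) (λ.λ.1)
  step 4: λ.λ.λ.1

Term B:
  start: (λ.0 ((λ.(λ.λ.λ.1 0) (λ.λ.0)) (λ.1 (λ.0) 1))) (λ.λ.λ.λ.1)
  step 1: (λ.λ.λ.λ.1) ((λ.(λ.λ.λ.1 0) (λ.λ.0)) (λ.(λ.λ.λ.λ.1) (λ.0) (λ.λ.λ.λ.1)))
  step 2: λ.λ.λ.1

Answer: SAME — A ⇓ λ.λ.λ.1, B ⇓ λ.λ.λ.1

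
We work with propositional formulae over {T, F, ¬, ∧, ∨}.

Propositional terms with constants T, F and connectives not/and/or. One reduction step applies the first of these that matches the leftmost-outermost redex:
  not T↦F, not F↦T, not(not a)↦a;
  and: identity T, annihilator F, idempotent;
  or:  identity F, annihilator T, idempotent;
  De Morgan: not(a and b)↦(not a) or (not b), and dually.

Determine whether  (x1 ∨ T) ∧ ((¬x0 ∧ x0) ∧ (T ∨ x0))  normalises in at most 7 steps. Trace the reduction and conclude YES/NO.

Answer: YES — reaches normal form ¬x0 ∧ x0 in 4 ≤ 7 steps

Working:
  start: (x1 ∨ T) ∧ ((¬x0 ∧ x0) ∧ (T ∨ x0))
  [1] T ∧ ((¬x0 ∧ x0) ∧ (T ∨ x0))
  [2] (¬x0 ∧ x0) ∧ (T ∨ x0)
  [3] (¬x0 ∧ x0) ∧ T
  [4] ¬x0 ∧ x0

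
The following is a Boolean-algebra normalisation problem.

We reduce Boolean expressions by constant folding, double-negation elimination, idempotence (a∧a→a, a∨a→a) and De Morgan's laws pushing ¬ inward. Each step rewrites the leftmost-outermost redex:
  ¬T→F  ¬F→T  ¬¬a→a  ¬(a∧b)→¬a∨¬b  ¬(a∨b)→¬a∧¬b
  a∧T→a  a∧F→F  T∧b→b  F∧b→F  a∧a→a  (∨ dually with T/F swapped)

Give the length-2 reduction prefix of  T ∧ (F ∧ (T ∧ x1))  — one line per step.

  start: T ∧ (F ∧ (T ∧ x1))
  [1] F ∧ (T ∧ x1)
  [2] F

Answer: after 2 steps: F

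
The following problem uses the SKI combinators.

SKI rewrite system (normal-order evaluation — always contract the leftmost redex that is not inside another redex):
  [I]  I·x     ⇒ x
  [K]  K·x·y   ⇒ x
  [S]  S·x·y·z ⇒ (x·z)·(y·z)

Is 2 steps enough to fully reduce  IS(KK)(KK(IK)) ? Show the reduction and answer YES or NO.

Answer: YES — reaches normal form S(KK)K in 2 ≤ 2 steps

Reduction:
  start: IS(KK)(KK(IK))
  [1] S(KK)(KK(IK))
  [2] S(KK)K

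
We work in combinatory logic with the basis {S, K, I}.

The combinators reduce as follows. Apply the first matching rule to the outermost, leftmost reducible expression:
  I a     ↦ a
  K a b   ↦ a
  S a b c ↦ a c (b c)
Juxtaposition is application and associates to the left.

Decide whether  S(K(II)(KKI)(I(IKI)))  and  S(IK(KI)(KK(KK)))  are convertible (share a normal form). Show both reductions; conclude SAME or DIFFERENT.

Answer: SAME — A ⇓ S(KI), B ⇓ S(KI)

Derivation:
Term A:
  start: S(K(II)(KKI)(I(IKI)))
  →1  S(II(I(IKI)))
  →2  S(I(I(IKI)))
  →3  S(I(IKI))
  →4  S(IKI)
  →5  S(KI)

Term B:
  start: S(IK(KI)(KK(KK)))
  →1  S(K(KI)(KK(KK)))
  →2  S(KI)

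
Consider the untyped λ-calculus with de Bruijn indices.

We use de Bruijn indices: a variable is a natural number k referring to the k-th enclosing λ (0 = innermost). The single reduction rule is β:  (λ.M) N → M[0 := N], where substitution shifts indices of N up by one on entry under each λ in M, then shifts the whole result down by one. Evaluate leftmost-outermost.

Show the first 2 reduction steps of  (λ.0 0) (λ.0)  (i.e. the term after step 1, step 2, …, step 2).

Answer: after 2 steps: λ.0

Working:
  start: (λ.0 0) (λ.0)
  step 1: (λ.0) (λ.0)
  step 2: λ.0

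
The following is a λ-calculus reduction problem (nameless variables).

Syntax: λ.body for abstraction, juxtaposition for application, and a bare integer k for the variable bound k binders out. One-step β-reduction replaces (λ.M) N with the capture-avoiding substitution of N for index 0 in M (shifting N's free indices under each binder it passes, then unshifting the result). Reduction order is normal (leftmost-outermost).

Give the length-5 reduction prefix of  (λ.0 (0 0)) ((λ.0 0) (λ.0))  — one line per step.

Answer: after 5 steps: (λ.0) (λ.0) ((λ.0 0) (λ.0))

Derivation:
  start: (λ.0 (0 0)) ((λ.0 0) (λ.0))
  →1  (λ.0 0) (λ.0) ((λ.0 0) (λ.0) ((λ.0 0) (λ.0)))
  →2  (λ.0) (λ.0) ((λ.0 0) (λ.0) ((λ.0 0) (λ.0)))
  →3  (λ.0) ((λ.0 0) (λ.0) ((λ.0 0) (λ.0)))
  →4  (λ.0 0) (λ.0) ((λ.0 0) (λ.0))
  →5  (λ.0) (λ.0) ((λ.0 0) (λ.0))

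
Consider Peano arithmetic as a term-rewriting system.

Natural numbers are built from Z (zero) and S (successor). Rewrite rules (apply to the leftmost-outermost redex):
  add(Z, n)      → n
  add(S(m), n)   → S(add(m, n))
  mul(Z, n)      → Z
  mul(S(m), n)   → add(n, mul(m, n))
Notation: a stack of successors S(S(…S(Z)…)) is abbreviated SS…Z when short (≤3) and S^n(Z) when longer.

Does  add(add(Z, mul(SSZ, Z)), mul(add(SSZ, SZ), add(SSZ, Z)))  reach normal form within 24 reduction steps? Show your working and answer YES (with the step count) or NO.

Answer: NO — after 24 steps the term is S(S(S(S(mul(SZ, add(SSZ, Z)))))), not yet normal

Reduction:
  start: add(add(Z, mul(SSZ, Z)), mul(add(SSZ, SZ), add(SSZ, Z)))
  [1] add(mul(SSZ, Z), mul(add(SSZ, SZ), add(SSZ, Z)))
  [2] add(add(Z, mul(SZ, Z)), mul(add(SSZ, SZ), add(SSZ, Z)))
  [3] add(mul(SZ, Z), mul(add(SSZ, SZ), add(SSZ, Z)))
  [4] add(add(Z, mul(Z, Z)), mul(add(SSZ, SZ), add(SSZ, Z)))
  [5] add(mul(Z, Z), mul(add(SSZ, SZ), add(SSZ, Z)))
  [6] add(Z, mul(add(SSZ, SZ), add(SSZ, Z)))
  [7] mul(add(SSZ, SZ), add(SSZ, Z))
  [8] mul(S(add(SZ, SZ)), add(SSZ, Z))
  [9] add(add(SSZ, Z), mul(add(SZ, SZ), add(SSZ, Z)))
  [10] add(S(add(SZ, Z)), mul(add(SZ, SZ), add(SSZ, Z)))
  [11] S(add(add(SZ, Z), mul(add(SZ, SZ), add(SSZ, Z))))
  [12] S(add(S(add(Z, Z)), mul(add(SZ, SZ), add(SSZ, Z))))
  [13] S(S(add(add(Z, Z), mul(add(SZ, SZ), add(SSZ, Z)))))
  [14] S(S(add(Z, mul(add(SZ, SZ), add(SSZ, Z)))))
  [15] S(S(mul(add(SZ, SZ), add(SSZ, Z))))
  [16] S(S(mul(S(add(Z, SZ)), add(SSZ, Z))))
  [17] S(S(add(add(SSZ, Z), mul(add(Z, SZ), add(SSZ, Z)))))
  [18] S(S(add(S(add(SZ, Z)), mul(add(Z, SZ), add(SSZ, Z)))))
  [19] S(S(S(add(add(SZ, Z), mul(add(Z, SZ), add(SSZ, Z))))))
  [20] S(S(S(add(S(add(Z, Z)), mul(add(Z, SZ), add(SSZ, Z))))))
  [21] S(S(S(S(add(add(Z, Z), mul(add(Z, SZ), add(SSZ, Z)))))))
  [22] S(S(S(S(add(Z, mul(add(Z, SZ), add(SSZ, Z)))))))
  [23] S(S(S(S(mul(add(Z, SZ), add(SSZ, Z))))))
  [24] S(S(S(S(mul(SZ, add(SSZ, Z))))))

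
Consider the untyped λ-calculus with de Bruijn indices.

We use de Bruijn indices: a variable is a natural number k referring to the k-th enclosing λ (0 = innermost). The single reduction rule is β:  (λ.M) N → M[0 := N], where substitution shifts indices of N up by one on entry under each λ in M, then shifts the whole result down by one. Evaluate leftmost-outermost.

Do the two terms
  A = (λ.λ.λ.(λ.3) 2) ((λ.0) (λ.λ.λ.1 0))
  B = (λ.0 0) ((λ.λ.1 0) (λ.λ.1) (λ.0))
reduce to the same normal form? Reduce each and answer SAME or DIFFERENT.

Term A:
  start: (λ.λ.λ.(λ.3) 2) ((λ.0) (λ.λ.λ.1 0))
  →1  λ.λ.(λ.(λ.0) (λ.λ.λ.1 0)) ((λ.0) (λ.λ.λ.1 0))
  →2  λ.λ.(λ.0) (λ.λ.λ.1 0)
  →3  λ.λ.λ.λ.λ.1 0

Term B:
  start: (λ.0 0) ((λ.λ.1 0) (λ.λ.1) (λ.0))
  →1  (λ.λ.1 0) (λ.λ.1) (λ.0) ((λ.λ.1 0) (λ.λ.1) (λ.0))
  →2  (λ.(λ.λ.1) 0) (λ.0) ((λ.λ.1 0) (λ.λ.1) (λ.0))
  →3  (λ.λ.1) (λ.0) ((λ.λ.1 0) (λ.λ.1) (λ.0))
  →4  (λ.λ.0) ((λ.λ.1 0) (λ.λ.1) (λ.0))
  →5  λ.0

Answer: DIFFERENT — A ⇓ λ.λ.λ.λ.λ.1 0, B ⇓ λ.0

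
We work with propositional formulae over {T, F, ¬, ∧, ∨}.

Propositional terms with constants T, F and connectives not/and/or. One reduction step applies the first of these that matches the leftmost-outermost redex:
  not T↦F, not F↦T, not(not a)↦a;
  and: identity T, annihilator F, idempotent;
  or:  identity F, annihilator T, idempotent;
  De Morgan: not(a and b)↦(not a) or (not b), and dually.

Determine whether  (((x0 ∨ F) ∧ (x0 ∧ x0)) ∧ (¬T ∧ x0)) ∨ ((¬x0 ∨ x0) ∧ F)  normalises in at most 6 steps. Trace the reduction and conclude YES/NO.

  start: (((x0 ∨ F) ∧ (x0 ∧ x0)) ∧ (¬T ∧ x0)) ∨ ((¬x0 ∨ x0) ∧ F)
  →1  ((x0 ∧ (x0 ∧ x0)) ∧ (¬T ∧ x0)) ∨ ((¬x0 ∨ x0) ∧ F)
  →2  ((x0 ∧ x0) ∧ (¬T ∧ x0)) ∨ ((¬x0 ∨ x0) ∧ F)
  →3  (x0 ∧ (¬T ∧ x0)) ∨ ((¬x0 ∨ x0) ∧ F)
  →4  (x0 ∧ (F ∧ x0)) ∨ ((¬x0 ∨ x0) ∧ F)
  →5  (x0 ∧ F) ∨ ((¬x0 ∨ x0) ∧ F)
  →6  F ∨ ((¬x0 ∨ x0) ∧ F)

Answer: NO — after 6 steps the term is F ∨ ((¬x0 ∨ x0) ∧ F), not yet normal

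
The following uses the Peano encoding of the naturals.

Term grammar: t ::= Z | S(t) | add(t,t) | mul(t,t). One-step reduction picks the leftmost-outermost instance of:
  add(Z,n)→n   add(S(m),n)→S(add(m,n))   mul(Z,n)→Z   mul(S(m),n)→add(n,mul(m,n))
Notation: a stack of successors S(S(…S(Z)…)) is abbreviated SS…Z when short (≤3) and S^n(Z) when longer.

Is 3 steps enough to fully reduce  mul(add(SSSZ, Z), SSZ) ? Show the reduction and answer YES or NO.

Answer: NO — after 3 steps the term is S(add(SZ, mul(add(SSZ, Z), SSZ))), not yet normal

Derivation:
  start: mul(add(SSSZ, Z), SSZ)
  →1  mul(S(add(SSZ, Z)), SSZ)
  →2  add(SSZ, mul(add(SSZ, Z), SSZ))
  →3  S(add(SZ, mul(add(SSZ, Z), SSZ)))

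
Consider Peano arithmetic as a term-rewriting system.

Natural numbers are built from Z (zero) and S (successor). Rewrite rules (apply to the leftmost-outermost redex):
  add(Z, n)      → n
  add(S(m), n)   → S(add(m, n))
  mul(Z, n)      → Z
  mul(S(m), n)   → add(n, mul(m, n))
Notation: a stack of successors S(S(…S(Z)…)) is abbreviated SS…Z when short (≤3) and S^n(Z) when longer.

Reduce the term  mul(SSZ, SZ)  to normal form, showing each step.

  start: mul(SSZ, SZ)
  →1  add(SZ, mul(SZ, SZ))
  →2  S(add(Z, mul(SZ, SZ)))
  →3  S(mul(SZ, SZ))
  →4  S(add(SZ, mul(Z, SZ)))
  →5  S(S(add(Z, mul(Z, SZ))))
  →6  S(S(mul(Z, SZ)))
  →7  SSZ

Answer: normal form = SSZ  (in 7 steps)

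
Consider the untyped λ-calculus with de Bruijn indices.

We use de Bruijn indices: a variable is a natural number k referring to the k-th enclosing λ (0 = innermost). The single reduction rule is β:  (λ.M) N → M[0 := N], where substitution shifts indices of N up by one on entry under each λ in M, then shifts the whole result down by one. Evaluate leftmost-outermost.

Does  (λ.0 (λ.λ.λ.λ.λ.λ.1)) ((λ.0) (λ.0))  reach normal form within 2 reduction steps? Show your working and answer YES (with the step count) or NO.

Answer: NO — after 2 steps the term is (λ.0) (λ.λ.λ.λ.λ.λ.1), not yet normal

Working:
  start: (λ.0 (λ.λ.λ.λ.λ.λ.1)) ((λ.0) (λ.0))
  →1  (λ.0) (λ.0) (λ.λ.λ.λ.λ.λ.1)
  →2  (λ.0) (λ.λ.λ.λ.λ.λ.1)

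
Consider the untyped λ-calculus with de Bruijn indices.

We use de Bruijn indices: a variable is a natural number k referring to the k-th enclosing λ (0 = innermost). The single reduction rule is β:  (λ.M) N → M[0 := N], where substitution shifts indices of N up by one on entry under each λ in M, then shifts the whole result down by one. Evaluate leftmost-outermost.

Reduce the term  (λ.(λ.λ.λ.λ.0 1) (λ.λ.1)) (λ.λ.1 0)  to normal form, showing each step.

Answer: normal form = λ.λ.λ.0 1  (in 2 steps)

Derivation:
  start: (λ.(λ.λ.λ.λ.0 1) (λ.λ.1)) (λ.λ.1 0)
  →1  (λ.λ.λ.λ.0 1) (λ.λ.1)
  →2  λ.λ.λ.0 1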